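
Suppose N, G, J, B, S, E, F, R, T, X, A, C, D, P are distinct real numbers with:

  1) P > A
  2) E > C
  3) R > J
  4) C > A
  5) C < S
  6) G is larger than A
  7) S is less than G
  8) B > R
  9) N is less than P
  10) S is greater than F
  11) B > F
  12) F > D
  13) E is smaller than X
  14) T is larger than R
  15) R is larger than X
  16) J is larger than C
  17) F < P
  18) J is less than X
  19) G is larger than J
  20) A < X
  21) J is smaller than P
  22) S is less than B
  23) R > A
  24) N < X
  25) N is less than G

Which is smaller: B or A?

The relevant relations are A < C; C < J; J < X; X < R; R < B.
Together: A < C < J < X < R < B.
So A < B; A is the smaller of the two.

A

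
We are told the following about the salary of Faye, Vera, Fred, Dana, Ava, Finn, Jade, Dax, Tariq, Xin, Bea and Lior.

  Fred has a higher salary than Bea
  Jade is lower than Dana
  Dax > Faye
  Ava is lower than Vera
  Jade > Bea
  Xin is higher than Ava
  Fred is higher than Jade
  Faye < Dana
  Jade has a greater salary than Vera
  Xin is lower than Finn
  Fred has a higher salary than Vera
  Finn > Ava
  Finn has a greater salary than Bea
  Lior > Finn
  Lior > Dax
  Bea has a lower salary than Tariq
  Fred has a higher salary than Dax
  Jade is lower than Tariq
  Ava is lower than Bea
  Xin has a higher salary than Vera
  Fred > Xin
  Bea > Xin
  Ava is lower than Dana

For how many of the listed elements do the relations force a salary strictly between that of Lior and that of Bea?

1

Chaining upward from Bea reaches: Jade, Tariq, Finn, Dana, Fred.
Chaining downward from Lior reaches: Ava, Vera, Xin, Faye, Dax, Finn.
Strictly between Bea and Lior are those in both lists: Finn — 1 element.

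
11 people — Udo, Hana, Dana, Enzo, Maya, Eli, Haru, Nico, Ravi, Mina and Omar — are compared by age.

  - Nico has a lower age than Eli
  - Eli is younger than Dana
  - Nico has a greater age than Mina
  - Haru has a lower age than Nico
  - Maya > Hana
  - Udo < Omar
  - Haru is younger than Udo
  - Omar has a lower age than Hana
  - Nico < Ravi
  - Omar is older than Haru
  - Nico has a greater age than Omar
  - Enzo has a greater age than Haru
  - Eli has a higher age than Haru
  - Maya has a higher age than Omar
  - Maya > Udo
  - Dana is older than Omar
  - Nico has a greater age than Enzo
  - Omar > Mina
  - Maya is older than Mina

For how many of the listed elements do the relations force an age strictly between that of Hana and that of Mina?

1

Chaining upward from Mina reaches: Omar, Nico, Eli, Dana, Ravi, Maya.
Chaining downward from Hana reaches: Haru, Udo, Omar.
Strictly between Mina and Hana are those in both lists: Omar — 1 element.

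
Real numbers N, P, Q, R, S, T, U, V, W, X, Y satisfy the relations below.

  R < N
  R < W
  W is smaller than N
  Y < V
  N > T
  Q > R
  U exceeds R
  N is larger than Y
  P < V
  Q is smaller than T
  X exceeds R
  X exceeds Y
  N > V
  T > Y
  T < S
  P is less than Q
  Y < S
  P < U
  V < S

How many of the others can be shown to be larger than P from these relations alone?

From P the given relations immediately reach V, U, Q.
From those, T, S, N — 6 in total.
No other element is forced above P by the given relations, so the count is 6.

6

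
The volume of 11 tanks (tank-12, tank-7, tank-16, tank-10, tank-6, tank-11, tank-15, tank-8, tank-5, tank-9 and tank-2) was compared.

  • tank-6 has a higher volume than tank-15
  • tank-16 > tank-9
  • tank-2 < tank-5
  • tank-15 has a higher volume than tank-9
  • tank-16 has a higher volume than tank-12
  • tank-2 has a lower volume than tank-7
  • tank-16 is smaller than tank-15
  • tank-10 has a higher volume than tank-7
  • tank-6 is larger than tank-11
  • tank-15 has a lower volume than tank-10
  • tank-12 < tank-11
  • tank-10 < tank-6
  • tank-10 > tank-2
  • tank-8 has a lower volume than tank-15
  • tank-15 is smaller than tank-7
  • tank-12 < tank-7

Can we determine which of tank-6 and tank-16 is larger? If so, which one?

tank-16 < tank-15 < tank-7 < tank-10 < tank-6, by transitivity through tank-15, tank-7, tank-10.
So tank-6 is larger.

tank-6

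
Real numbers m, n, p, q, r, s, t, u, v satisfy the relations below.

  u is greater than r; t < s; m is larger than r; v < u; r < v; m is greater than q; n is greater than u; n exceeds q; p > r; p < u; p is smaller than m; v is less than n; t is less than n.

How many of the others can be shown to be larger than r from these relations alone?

5

From r the given relations immediately reach p, v, u, m.
From those, n — 5 in total.
Nothing else is reachable above r; 5 in all.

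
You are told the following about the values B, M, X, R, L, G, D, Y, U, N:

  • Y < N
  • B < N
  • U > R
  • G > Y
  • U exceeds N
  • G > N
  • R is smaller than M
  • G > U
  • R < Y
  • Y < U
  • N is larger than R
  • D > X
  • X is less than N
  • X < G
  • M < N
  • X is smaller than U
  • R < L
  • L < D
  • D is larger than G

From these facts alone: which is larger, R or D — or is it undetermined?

D

R < M and M < N give R < N.
With N < U: R < M < N < U.
With U < G: R < M < N < U < G.
Then G < D extends the chain to D.
So D is larger.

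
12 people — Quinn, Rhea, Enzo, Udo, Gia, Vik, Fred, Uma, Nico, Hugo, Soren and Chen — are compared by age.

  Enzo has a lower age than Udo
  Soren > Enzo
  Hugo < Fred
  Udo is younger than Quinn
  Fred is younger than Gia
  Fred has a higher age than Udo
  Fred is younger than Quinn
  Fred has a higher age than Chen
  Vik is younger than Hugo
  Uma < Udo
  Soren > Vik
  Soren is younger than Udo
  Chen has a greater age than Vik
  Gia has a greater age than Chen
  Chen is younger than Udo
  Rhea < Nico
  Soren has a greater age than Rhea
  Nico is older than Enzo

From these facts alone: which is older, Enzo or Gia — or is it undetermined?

Enzo < Soren and Soren < Udo give Enzo < Udo.
Then Udo < Fred extends the chain to Fred.
Then Fred < Gia extends the chain to Gia.
So Gia is older.

Gia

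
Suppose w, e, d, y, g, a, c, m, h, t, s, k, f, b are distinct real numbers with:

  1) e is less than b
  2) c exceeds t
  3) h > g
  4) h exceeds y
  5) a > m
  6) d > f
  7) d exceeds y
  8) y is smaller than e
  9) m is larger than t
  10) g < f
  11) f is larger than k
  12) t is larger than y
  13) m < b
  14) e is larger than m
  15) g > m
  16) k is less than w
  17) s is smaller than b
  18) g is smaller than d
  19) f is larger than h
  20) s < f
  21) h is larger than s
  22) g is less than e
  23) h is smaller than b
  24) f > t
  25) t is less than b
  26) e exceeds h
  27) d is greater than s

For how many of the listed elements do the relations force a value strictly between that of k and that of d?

1

The relations place k below d. An element lies strictly between them when it is forced above k and also forced below d.
Above k: {w, f}. Below d: {y, t, s, m, g, h, f}.
Intersection: {f} — 1.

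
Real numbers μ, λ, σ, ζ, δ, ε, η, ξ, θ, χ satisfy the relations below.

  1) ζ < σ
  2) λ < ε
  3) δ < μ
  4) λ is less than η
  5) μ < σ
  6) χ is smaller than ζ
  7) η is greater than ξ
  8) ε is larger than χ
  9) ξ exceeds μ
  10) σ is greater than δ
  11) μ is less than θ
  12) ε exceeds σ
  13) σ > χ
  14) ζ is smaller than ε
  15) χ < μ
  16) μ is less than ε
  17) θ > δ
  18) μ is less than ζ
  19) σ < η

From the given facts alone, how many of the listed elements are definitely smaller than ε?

6

The elements the relations force below ε are χ, δ, μ, λ, ζ, σ — no chain reaches any other.
That is 6.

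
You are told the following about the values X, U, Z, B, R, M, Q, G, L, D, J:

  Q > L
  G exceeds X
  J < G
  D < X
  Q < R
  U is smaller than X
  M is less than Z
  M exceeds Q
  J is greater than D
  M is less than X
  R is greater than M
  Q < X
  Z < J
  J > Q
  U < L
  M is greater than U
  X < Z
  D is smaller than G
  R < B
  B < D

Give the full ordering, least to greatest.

The consecutive links are each given: U < L; L < Q; Q < M; M < R; R < B; B < D; D < X; X < Z; Z < J; J < G.

U < L < Q < M < R < B < D < X < Z < J < G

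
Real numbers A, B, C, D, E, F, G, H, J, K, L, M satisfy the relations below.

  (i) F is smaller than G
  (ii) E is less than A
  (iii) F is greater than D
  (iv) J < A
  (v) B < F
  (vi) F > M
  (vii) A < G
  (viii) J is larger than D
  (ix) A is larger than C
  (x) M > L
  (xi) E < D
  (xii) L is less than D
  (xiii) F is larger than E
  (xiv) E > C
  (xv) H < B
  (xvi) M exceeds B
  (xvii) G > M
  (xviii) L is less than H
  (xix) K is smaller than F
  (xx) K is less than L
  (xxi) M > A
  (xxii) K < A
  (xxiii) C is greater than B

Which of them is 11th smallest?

F

Piecing the relations together gives one ordering: K < L < H < B < C < E < D < J < A < M < F < G.
Counting 11 from the smallest end gives F.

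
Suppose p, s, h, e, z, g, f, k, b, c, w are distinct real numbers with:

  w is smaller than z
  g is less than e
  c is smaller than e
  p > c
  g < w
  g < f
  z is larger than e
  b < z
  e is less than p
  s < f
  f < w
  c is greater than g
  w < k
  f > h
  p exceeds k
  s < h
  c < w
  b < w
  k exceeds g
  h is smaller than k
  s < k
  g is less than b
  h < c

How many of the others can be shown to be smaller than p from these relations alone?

9

The elements the relations force below p are g, s, h, c, f, b, e, w, k — no chain reaches any other.
That is 9.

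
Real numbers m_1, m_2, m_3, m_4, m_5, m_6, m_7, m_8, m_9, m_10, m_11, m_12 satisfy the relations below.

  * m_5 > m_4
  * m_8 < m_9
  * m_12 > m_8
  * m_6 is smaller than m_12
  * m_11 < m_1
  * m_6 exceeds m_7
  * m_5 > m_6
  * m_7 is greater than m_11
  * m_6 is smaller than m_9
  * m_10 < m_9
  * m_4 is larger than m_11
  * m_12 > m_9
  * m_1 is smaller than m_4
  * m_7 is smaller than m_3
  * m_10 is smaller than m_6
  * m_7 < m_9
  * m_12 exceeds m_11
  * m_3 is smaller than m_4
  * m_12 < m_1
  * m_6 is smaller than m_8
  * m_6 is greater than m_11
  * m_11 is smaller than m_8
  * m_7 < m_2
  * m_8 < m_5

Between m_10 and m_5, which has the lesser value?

m_10 < m_6 and m_6 < m_8 give m_10 < m_8.
With m_8 < m_9: m_10 < m_6 < m_8 < m_9.
With m_9 < m_12: m_10 < m_6 < m_8 < m_9 < m_12.
With m_12 < m_1: m_10 < m_6 < m_8 < m_9 < m_12 < m_1.
With m_1 < m_4: m_10 < m_6 < m_8 < m_9 < m_12 < m_1 < m_4.
With m_4 < m_5: m_10 < m_6 < m_8 < m_9 < m_12 < m_1 < m_4 < m_5.
So m_10 < m_5; m_10 is the smaller of the two.

m_10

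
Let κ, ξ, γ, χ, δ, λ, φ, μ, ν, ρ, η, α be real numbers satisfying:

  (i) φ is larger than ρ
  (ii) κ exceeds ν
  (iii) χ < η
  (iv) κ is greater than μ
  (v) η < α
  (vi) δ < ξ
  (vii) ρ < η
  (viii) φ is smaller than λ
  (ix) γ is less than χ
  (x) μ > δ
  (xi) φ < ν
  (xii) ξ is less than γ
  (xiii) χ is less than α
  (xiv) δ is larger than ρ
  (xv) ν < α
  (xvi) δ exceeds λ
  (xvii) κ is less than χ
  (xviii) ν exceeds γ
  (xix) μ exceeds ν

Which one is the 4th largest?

κ

Chaining the given pairs: ρ < φ < λ < δ < ξ < γ < ν < μ < κ < χ < η < α.
Counting 4 from the largest end gives κ.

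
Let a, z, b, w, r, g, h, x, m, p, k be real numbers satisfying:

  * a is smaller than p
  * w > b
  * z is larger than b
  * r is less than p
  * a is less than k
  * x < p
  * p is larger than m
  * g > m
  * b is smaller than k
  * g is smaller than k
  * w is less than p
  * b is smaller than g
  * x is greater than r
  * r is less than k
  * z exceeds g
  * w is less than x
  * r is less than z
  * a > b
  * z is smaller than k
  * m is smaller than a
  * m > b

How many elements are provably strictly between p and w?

1

The relations place w below p. An element lies strictly between them when it is forced above w and also forced below p.
Above w: {x}. Below p: {b, m, r, a, x}.
Intersection: {x} — 1.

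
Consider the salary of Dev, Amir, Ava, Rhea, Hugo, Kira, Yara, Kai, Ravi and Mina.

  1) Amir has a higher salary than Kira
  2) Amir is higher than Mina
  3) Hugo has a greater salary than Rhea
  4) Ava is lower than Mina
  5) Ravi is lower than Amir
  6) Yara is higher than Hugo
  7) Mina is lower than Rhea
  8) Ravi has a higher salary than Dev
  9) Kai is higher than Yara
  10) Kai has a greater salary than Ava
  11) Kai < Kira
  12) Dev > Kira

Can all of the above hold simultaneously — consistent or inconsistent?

consistent

Every relation is compatible with Ava < Mina < Rhea < Hugo < Yara < Kai < Kira < Dev < Ravi < Amir; the set is consistent.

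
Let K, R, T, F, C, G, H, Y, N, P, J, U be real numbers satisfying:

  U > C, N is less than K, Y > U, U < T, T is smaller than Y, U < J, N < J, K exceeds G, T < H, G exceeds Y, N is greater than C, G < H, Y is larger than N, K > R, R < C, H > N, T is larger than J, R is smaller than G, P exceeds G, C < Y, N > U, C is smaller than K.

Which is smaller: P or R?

Link the given pairs in sequence: R < C; C < U; U < N; N < J; J < T; T < Y; Y < G; G < P.
Together: R < C < U < N < J < T < Y < G < P.
So R < P; R is the smaller of the two.

R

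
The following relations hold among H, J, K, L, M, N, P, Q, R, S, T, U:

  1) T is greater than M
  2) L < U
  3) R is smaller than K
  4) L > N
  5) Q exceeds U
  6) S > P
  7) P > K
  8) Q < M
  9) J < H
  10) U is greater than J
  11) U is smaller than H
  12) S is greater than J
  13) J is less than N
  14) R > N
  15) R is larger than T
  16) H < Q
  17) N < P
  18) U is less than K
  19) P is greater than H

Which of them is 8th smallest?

The consecutive relations fix a unique order: J < N < L < U < H < Q < M < T < R < K < P < S.
Counting 8 from the smallest end gives T.

T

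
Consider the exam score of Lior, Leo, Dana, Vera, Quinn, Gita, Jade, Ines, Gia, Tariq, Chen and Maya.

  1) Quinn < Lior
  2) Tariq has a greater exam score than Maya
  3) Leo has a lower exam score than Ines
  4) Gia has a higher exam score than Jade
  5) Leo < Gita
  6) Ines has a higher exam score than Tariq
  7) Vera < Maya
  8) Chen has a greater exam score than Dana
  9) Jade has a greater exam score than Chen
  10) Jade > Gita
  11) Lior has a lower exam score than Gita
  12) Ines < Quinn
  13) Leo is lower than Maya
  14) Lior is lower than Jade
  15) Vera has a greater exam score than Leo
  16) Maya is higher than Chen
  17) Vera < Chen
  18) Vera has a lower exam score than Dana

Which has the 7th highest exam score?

Tariq

The consecutive relations fix a unique order: Leo < Vera < Dana < Chen < Maya < Tariq < Ines < Quinn < Lior < Gita < Jade < Gia.
Counting 7 from the largest end gives Tariq.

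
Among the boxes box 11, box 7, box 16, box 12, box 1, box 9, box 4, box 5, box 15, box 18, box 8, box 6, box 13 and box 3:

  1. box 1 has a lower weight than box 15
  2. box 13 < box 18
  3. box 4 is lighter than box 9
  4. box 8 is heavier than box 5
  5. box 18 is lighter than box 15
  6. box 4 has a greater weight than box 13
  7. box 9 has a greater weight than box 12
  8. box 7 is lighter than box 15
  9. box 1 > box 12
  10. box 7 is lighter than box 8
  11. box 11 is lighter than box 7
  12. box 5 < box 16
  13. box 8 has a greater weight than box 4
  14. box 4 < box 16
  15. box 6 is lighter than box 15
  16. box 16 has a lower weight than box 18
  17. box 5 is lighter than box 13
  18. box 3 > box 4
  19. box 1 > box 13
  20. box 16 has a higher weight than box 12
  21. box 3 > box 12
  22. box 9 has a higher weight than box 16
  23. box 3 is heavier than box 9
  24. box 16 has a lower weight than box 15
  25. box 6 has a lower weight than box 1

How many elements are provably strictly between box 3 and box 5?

The relations place box 5 below box 3. An element lies strictly between them when it is forced above box 5 and also forced below box 3.
Above box 5: {box 13, box 4, box 16, box 9, box 8, box 18, box 1, box 15}. Below box 3: {box 12, box 13, box 4, box 16, box 9}.
Intersection: {box 13, box 4, box 16, box 9} — 4.

4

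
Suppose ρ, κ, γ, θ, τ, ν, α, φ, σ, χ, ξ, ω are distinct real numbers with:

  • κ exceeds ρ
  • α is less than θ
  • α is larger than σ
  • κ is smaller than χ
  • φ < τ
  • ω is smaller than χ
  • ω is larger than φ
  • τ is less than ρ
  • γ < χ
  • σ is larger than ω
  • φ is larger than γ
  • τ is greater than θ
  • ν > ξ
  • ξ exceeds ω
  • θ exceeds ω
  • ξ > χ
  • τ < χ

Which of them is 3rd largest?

χ

The consecutive relations fix a unique order: γ < φ < ω < σ < α < θ < τ < ρ < κ < χ < ξ < ν.
Counting 3 from the largest end gives χ.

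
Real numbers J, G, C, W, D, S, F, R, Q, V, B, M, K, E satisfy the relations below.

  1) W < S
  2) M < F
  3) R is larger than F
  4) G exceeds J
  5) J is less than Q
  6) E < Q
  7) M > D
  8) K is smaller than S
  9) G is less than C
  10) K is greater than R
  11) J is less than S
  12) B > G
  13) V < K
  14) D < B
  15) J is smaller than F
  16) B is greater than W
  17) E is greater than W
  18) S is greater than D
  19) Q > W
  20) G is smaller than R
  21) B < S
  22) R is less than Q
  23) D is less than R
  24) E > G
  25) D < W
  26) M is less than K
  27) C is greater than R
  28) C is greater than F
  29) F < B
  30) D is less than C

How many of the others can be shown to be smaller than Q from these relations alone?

8

The elements the relations force below Q are D, J, G, M, F, W, R, E — no chain reaches any other.
That is 8.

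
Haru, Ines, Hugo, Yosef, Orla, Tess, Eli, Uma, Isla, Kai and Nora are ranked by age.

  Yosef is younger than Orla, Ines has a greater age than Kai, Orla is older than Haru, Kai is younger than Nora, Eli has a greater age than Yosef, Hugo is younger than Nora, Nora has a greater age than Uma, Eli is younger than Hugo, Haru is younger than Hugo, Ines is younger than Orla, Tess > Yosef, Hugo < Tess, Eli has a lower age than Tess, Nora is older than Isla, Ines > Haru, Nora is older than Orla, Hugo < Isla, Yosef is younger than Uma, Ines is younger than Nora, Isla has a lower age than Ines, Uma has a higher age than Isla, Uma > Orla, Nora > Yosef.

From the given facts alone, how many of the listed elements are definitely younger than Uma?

8

From Uma the given relations immediately reach Yosef, Isla, Orla.
From those, Haru, Hugo, Ines — 6 in total.
From those, Kai, Eli — 8 in total.
No other element is forced below Uma by the given relations, so the count is 8.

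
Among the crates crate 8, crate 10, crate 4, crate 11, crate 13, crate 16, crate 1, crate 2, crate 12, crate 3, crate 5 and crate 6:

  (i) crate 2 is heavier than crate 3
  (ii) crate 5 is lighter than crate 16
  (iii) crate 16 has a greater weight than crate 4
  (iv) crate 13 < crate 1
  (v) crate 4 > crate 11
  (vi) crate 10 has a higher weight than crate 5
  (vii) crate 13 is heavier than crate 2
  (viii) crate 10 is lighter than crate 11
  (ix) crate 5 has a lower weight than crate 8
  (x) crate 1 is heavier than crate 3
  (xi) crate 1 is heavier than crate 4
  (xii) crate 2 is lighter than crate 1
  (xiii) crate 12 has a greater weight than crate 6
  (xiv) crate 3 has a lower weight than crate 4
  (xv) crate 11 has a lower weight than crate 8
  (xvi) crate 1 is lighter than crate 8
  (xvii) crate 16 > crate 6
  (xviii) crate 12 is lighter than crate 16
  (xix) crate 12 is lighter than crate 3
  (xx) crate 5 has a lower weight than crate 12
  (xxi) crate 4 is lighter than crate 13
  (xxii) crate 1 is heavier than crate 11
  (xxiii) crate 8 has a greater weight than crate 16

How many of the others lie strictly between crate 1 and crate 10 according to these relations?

3

The relations place crate 10 below crate 1. An element lies strictly between them when it is forced above crate 10 and also forced below crate 1.
Above crate 10: {crate 11, crate 4, crate 13, crate 16, crate 8}. Below crate 1: {crate 5, crate 6, crate 12, crate 3, crate 2, crate 11, crate 4, crate 13}.
Intersection: {crate 11, crate 4, crate 13} — 3.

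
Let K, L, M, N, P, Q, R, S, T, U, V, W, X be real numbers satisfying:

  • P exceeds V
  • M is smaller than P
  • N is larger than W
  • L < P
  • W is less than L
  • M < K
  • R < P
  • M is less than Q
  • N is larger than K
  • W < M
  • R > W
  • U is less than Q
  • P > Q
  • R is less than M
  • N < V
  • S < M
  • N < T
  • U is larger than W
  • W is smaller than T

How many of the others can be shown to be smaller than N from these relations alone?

From N the given relations immediately reach W, K.
From those, M — 3 in total.
From those, S, R — 5 in total.
Nothing else is reachable below N; 5 in all.

5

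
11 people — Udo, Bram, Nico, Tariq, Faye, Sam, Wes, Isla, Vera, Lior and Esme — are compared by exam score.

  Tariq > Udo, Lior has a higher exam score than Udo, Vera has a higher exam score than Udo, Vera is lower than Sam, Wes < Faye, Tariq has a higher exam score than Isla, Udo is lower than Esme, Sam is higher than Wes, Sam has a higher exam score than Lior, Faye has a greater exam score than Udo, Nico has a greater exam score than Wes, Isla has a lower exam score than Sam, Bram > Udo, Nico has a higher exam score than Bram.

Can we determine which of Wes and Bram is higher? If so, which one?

undetermined

Following every chain through Wes: above Wes we get Faye, Sam, Nico.
Bram is not reached, and no chain runs the other way from Bram to Wes.
So the given relations leave the order of Wes and Bram undetermined.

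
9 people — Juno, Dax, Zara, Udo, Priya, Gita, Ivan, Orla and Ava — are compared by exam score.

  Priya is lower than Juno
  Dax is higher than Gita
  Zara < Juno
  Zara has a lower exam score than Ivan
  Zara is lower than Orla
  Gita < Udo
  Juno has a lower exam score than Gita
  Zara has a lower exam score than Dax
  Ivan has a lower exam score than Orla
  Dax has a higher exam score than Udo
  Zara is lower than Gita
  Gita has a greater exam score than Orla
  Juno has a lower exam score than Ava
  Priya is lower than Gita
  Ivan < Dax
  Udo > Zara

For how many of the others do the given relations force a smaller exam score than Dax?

7

Directly below Dax: Zara, Ivan, Gita, Udo.
One step further: Priya, Juno, Orla (7 so far).
Nothing else is reachable below Dax; 7 in all.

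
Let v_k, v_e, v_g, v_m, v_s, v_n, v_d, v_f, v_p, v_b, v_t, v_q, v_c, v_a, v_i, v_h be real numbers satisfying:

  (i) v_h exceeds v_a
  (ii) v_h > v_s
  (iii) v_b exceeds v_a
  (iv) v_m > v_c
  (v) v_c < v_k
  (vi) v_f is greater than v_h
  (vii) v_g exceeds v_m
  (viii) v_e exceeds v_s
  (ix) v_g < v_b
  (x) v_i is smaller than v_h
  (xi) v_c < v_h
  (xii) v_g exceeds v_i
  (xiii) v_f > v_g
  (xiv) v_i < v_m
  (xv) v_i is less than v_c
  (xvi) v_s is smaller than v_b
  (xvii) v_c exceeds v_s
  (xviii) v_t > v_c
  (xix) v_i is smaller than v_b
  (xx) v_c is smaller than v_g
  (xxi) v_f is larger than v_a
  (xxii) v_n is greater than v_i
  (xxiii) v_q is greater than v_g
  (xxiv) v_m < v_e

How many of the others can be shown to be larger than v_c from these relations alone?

9

From v_c the given relations immediately reach v_m, v_t, v_h, v_g, v_k.
From those, v_e, v_q, v_f, v_b — 9 in total.
No other element is forced above v_c by the given relations, so the count is 9.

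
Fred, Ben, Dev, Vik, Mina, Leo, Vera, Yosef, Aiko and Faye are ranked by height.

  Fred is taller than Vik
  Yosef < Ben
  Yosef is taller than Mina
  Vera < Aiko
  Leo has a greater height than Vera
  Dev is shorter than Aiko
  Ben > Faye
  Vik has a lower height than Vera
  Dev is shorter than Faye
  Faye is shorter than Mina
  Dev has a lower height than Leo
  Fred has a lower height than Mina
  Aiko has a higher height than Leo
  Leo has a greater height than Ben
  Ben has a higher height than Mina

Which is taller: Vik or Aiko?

Vik < Fred < Mina < Yosef < Ben < Leo < Aiko, by transitivity through Fred, Mina, Yosef, Ben, Leo.
So Vik < Aiko; Aiko is the taller of the two.

Aiko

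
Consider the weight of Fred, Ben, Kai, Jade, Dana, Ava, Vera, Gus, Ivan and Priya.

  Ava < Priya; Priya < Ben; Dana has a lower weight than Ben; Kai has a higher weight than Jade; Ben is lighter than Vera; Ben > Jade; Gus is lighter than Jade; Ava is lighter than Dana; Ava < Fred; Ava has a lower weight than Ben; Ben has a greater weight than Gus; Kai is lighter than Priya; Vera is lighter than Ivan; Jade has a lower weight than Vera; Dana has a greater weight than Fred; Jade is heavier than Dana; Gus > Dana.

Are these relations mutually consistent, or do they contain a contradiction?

consistent

The single ordering Ava < Fred < Dana < Gus < Jade < Kai < Priya < Ben < Vera < Ivan satisfies every listed relation, so no contradiction arises.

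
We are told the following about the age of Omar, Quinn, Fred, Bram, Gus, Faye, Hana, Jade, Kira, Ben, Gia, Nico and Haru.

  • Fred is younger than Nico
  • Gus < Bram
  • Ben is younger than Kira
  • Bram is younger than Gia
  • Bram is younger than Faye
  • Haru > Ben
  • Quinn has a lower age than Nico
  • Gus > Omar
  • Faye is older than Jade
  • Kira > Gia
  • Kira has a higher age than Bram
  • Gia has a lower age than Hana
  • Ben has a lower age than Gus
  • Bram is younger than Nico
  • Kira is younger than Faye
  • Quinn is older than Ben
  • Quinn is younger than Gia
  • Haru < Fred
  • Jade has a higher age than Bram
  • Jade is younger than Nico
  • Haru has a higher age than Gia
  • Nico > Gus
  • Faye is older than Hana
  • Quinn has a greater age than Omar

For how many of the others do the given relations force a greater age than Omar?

11

Directly above Omar: Gus, Quinn.
One step further: Bram, Gia, Nico (5 so far).
One step further: Jade, Haru, Kira, Hana, Faye (10 so far).
One step further: Fred (11 so far).
Nothing else is reachable above Omar; 11 in all.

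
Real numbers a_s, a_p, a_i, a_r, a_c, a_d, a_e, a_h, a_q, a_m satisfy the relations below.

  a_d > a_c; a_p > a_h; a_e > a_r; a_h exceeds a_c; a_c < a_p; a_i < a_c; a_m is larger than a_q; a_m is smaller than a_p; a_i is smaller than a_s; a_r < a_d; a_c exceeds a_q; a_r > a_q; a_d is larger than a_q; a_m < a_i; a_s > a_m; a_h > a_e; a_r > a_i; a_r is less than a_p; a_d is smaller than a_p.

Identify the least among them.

Chaining upward from a_q: directly above it, a_m, a_r, a_c, a_d; then a_i, a_s, a_e, a_h, a_p.
That covers every other element, and nothing is given below a_q, so a_q is the least.

a_q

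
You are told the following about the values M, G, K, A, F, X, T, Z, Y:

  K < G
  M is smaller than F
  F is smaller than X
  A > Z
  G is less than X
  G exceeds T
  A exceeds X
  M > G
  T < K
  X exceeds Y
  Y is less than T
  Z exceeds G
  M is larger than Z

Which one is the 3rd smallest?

K

Chaining the given pairs: Y < T < K < G < Z < M < F < X < A.
The 3rd smallest is K.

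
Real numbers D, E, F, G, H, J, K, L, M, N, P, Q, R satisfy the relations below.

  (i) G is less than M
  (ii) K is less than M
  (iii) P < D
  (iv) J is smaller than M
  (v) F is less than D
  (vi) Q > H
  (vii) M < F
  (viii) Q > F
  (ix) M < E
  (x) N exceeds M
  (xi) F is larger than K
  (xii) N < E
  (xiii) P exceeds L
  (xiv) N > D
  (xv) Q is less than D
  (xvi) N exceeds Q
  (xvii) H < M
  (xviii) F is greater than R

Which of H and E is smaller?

H < M < F < Q < D < N < E, by transitivity through M, F, Q, D, N.
So H < E; H is the smaller of the two.

H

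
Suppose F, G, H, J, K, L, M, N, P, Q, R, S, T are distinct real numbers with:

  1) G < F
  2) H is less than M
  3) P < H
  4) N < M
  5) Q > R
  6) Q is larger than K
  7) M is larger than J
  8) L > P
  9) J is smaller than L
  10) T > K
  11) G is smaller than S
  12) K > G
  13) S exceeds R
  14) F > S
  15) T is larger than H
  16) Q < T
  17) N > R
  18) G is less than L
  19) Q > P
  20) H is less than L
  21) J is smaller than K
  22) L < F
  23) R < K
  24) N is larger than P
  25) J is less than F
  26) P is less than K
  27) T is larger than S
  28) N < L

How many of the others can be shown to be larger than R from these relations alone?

The elements the relations force above R are N, S, K, M, Q, L, F, T — no chain reaches any other.
That is 8.

8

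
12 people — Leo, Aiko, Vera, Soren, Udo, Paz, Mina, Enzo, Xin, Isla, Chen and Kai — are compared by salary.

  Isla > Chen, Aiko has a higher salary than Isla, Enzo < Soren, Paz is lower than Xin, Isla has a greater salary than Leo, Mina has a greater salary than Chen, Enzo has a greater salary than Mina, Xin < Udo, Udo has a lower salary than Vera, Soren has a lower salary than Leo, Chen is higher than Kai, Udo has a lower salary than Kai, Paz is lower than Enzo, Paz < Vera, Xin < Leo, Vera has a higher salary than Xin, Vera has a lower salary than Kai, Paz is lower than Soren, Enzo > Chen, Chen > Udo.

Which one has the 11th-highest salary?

Xin

Piecing the relations together gives one ordering: Paz < Xin < Udo < Vera < Kai < Chen < Mina < Enzo < Soren < Leo < Isla < Aiko.
Counting 11 from the largest end gives Xin.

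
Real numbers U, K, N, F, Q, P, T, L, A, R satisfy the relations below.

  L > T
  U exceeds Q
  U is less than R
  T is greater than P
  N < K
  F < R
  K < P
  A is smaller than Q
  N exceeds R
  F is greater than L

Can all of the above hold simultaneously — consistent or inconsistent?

Chaining the given relations yields R < N < K < P < T < L < F, so R < F. But one relation states F < R. These cannot both hold.

inconsistent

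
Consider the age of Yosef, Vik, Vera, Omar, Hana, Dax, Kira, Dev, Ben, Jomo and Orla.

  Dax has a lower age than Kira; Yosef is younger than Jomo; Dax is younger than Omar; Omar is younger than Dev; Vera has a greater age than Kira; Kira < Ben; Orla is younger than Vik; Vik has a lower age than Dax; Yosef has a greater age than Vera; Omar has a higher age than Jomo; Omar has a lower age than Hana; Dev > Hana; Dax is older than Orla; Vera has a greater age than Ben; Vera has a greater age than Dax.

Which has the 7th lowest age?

Chaining the given pairs: Orla < Vik < Dax < Kira < Ben < Vera < Yosef < Jomo < Omar < Hana < Dev.
Counting 7 from the smallest end gives Yosef.

Yosef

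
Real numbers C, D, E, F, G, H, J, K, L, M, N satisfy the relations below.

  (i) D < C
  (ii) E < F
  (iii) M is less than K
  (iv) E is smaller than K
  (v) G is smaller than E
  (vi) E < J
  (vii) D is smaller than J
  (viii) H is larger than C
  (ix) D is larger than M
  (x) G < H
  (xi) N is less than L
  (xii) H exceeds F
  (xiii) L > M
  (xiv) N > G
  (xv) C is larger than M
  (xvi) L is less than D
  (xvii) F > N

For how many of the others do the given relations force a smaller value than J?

6

The elements the relations force below J are G, N, M, E, L, D — no chain reaches any other.
That is 6.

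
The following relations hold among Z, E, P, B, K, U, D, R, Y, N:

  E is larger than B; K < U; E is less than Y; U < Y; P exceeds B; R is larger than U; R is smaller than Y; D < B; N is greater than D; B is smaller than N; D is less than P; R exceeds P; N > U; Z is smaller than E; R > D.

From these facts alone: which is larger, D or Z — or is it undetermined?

undetermined

Following every chain through D: above D we get B, P, N, R, E, Y.
Z is not reached, and no chain runs the other way from Z to D.
So the given relations leave the order of D and Z undetermined.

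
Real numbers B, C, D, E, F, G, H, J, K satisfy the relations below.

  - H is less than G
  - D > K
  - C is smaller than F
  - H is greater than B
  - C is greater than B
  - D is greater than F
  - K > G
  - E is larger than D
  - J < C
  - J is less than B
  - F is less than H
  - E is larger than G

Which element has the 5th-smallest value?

H

Chaining the given pairs: J < B < C < F < H < G < K < D < E.
The 5th smallest is H.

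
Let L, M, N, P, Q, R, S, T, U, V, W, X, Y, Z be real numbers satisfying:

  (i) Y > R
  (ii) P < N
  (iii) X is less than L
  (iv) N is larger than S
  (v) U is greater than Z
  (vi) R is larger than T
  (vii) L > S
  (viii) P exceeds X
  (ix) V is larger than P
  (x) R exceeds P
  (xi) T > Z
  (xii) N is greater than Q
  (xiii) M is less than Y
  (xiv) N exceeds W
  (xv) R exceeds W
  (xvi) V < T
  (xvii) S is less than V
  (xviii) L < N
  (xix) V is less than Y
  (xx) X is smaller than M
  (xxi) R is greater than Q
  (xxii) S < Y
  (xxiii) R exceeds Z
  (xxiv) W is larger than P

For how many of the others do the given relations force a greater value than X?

From X the given relations immediately reach P, M, L.
From those, V, W, R, Y, N — 8 in total.
From those, T — 9 in total.
No other element is forced above X by the given relations, so the count is 9.

9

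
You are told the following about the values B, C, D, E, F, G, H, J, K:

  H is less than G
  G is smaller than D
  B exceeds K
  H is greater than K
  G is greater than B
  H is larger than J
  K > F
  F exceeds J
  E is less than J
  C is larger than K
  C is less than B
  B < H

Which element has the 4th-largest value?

Chaining the given pairs: E < J < F < K < C < B < H < G < D.
Counting 4 from the largest end gives B.

B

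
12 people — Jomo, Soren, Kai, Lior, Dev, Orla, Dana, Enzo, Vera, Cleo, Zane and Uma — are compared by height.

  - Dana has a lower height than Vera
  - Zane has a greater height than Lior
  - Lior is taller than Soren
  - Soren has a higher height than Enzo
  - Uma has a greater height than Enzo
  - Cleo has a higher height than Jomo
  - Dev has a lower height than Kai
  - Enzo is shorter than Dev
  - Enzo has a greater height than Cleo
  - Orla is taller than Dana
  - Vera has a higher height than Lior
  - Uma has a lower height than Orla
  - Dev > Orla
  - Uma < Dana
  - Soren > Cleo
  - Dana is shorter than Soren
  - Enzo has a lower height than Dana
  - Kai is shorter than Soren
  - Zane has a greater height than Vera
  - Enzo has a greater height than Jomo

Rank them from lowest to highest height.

Jomo < Cleo < Enzo < Uma < Dana < Orla < Dev < Kai < Soren < Lior < Vera < Zane

Nothing is placed below Jomo, so it is least; from there Jomo < Cleo; Cleo < Enzo; Enzo < Uma; Uma < Dana; Dana < Orla; Orla < Dev; Dev < Kai; Kai < Soren; Soren < Lior; Lior < Vera; Vera < Zane, each given directly.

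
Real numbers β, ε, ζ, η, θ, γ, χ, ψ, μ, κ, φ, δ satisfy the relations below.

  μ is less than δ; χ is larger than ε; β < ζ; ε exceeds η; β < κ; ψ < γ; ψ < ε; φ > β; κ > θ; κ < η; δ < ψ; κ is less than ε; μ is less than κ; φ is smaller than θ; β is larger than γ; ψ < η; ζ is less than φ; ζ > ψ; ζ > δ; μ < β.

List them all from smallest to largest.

μ < δ < ψ < γ < β < ζ < φ < θ < κ < η < ε < χ

Nothing is placed below μ, so it is least; from there μ < δ; δ < ψ; ψ < γ; γ < β; β < ζ; ζ < φ; φ < θ; θ < κ; κ < η; η < ε; ε < χ, each given directly.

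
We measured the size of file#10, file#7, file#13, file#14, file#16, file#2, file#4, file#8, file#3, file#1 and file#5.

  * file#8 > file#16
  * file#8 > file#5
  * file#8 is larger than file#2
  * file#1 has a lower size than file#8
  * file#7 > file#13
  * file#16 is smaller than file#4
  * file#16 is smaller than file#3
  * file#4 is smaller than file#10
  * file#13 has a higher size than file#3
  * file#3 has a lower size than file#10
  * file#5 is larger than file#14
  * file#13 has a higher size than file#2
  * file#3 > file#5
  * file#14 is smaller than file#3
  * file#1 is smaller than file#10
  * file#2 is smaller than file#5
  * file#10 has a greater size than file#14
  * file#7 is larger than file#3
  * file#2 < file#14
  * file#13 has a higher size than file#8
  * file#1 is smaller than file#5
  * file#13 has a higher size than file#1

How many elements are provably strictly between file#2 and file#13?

4

Chaining upward from file#2 reaches: file#14, file#5, file#8, file#3, file#10, file#7.
Chaining downward from file#13 reaches: file#1, file#14, file#16, file#5, file#8, file#3.
Strictly between file#2 and file#13 are those in both lists: file#14, file#5, file#8, file#3 — 4 elements.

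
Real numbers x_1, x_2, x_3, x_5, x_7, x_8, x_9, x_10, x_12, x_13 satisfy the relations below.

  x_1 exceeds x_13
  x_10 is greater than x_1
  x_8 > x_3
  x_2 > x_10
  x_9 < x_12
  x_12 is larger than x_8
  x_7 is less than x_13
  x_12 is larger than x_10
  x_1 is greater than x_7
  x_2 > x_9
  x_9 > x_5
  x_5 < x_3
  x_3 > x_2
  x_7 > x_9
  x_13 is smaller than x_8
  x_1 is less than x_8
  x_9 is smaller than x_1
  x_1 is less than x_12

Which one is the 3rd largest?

The consecutive relations fix a unique order: x_5 < x_9 < x_7 < x_13 < x_1 < x_10 < x_2 < x_3 < x_8 < x_12.
The 3rd largest is x_3.

x_3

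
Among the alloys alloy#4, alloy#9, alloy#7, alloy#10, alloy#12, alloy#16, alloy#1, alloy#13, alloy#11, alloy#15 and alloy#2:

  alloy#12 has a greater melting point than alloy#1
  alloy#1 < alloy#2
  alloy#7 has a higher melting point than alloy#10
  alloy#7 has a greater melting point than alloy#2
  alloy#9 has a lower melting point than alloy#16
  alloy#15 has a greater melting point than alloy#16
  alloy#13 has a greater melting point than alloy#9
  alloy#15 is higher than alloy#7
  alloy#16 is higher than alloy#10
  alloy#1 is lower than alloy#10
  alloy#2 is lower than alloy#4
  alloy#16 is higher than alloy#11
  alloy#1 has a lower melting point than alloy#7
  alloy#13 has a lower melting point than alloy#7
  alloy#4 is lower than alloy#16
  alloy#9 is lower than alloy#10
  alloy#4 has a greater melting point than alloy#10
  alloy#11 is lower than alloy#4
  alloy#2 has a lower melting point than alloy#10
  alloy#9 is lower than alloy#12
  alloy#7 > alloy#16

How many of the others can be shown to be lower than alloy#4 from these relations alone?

The elements the relations force below alloy#4 are alloy#11, alloy#9, alloy#1, alloy#2, alloy#10 — no chain reaches any other.
That is 5.

5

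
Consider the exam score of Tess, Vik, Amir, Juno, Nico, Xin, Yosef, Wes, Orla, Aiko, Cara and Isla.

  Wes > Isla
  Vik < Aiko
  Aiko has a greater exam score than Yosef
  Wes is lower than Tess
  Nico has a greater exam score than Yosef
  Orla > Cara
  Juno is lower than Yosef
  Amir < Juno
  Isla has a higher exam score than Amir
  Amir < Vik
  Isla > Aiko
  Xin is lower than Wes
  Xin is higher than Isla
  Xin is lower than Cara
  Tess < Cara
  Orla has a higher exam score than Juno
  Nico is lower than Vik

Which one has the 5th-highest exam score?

Xin

Chaining the given pairs: Amir < Juno < Yosef < Nico < Vik < Aiko < Isla < Xin < Wes < Tess < Cara < Orla.
Counting 5 from the largest end gives Xin.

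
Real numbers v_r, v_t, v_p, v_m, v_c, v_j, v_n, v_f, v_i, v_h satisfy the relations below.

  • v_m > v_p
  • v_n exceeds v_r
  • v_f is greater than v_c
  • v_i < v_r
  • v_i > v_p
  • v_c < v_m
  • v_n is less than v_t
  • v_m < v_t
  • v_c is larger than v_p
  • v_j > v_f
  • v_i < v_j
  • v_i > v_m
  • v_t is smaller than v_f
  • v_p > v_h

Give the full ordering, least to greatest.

Nothing is placed below v_h, so it is least; from there v_h < v_p; v_p < v_c; v_c < v_m; v_m < v_i; v_i < v_r; v_r < v_n; v_n < v_t; v_t < v_f; v_f < v_j, each given directly.

v_h < v_p < v_c < v_m < v_i < v_r < v_n < v_t < v_f < v_j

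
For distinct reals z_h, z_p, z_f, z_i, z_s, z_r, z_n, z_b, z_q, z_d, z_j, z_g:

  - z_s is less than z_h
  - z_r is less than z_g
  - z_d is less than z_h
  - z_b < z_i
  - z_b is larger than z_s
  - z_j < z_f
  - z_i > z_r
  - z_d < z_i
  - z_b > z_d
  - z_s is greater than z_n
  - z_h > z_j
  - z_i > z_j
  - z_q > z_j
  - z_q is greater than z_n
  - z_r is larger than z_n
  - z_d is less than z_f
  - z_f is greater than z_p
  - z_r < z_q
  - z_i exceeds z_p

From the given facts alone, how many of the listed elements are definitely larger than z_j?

The elements the relations force above z_j are z_q, z_h, z_i, z_f — no chain reaches any other.
That is 4.

4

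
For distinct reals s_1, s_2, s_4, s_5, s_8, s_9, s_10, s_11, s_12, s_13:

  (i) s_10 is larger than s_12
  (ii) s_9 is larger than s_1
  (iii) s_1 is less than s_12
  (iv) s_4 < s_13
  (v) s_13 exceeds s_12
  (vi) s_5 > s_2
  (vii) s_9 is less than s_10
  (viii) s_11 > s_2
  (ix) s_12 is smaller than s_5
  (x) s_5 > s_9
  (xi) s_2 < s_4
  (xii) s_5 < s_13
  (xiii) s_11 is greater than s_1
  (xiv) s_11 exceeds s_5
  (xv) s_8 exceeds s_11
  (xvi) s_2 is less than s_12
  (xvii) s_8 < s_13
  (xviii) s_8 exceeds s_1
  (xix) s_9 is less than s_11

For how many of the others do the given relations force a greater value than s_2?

Directly above s_2: s_12, s_5, s_11, s_4.
One step further: s_10, s_8, s_13 (7 so far).
Nothing else is reachable above s_2; 7 in all.

7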